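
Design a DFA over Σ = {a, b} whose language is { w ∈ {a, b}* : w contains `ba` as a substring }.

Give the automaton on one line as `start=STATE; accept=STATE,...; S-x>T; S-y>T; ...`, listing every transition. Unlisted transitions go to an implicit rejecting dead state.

States s0..s1 record the length of the longest prefix of `ba` that matches the current input suffix. Reaching s2 means `ba` has been seen, and we stay there forever. Accept from s2.
A 3-state machine:
        a   b  
>  s0   s0  s1 
   s1   s2  s1 
 * s2   s2  s2 
(> = start, * = accepting)

start=s0; accept=s2; s0-a>s0; s0-b>s1; s1-a>s2; s1-b>s1; s2-a>s2; s2-b>s2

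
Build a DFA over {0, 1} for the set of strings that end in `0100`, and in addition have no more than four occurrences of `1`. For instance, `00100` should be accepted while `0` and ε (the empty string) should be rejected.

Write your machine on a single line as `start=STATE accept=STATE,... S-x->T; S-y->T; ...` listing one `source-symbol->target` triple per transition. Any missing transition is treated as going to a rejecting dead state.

Run two small machines in parallel and take their product. The first has 5 states tracking how much of the suffix `0100` has currently been matched; the second has 6 states tracking the count of `1`s, saturating at 5. A product state is a pair (one from each), accepting exactly when both do. After merging equivalent states the machine shrinks.
          0    1  
>  s0     s1   s2 
   s1     s1   s3 
   s2     s4   s5 
   s3     s6   s5 
   s4     s4   s7 
   s5     s8   s9 
   s6    s10   s7 
   s7    s11   s9 
   s8     s8  s12 
   s9    s13  s14 
 * s10    s4   s7 
   s11   s15  s12 
   s12   s16  s14 
   s13   s13  s17 
   s14   s14  s14 
 * s15    s8  s12 
   s16   s18  s17 
   s17   s19  s14 
 * s18   s13  s17 
   s19   s20  s14 
 * s20   s14  s14 
(> = start, * = accepting)

start=s0; accept=s10,s15,s18,s20; s0-0->s1; s0-1->s2; s1-0->s1; s1-1->s3; s2-0->s4; s2-1->s5; s3-0->s6; s3-1->s5; s4-0->s4; s4-1->s7; s5-0->s8; s5-1->s9; s6-0->s10; s6-1->s7; s7-0->s11; s7-1->s9; s8-0->s8; s8-1->s12; s9-0->s13; s9-1->s14; s10-0->s4; s10-1->s7; s11-0->s15; s11-1->s12; s12-0->s16; s12-1->s14; s13-0->s13; s13-1->s17; s14-0->s14; s14-1->s14; s15-0->s8; s15-1->s12; s16-0->s18; s16-1->s17; s17-0->s19; s17-1->s14; s18-0->s13; s18-1->s17; s19-0->s20; s19-1->s14; s20-0->s14; s20-1->s14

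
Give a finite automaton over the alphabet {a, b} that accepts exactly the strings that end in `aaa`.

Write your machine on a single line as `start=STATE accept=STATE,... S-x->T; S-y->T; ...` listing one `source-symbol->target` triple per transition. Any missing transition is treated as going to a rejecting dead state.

Remember how much of `aaa` the current input suffix matches. State s0 means no match yet; s1 means the last symbol is `a`; s2 means the last 2 symbols are `aa`; s3 means the last 3 symbols are `aaa`. Only s3 accepts. On a mismatch, fall back to the longest proper suffix that is still a prefix of `aaa`.
        a   b  
>  s0   s1  s0 
   s1   s2  s0 
   s2   s3  s0 
 * s3   s3  s0 
(> = start, * = accepting)

start=s0; accept=s3; s0-a->s1; s0-b->s0; s1-a->s2; s1-b->s0; s2-a->s3; s2-b->s0; s3-a->s3; s3-b->s0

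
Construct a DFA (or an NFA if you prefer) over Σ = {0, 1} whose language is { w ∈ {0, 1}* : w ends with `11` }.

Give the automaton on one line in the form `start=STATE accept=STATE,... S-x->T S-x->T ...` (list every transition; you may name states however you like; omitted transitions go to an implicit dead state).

Remember how much of `11` the current input suffix matches. State S0 means no match yet; S1 means the last symbol is `1`; S2 means the last 2 symbols are `11`. Only S2 accepts. On a mismatch, fall back to the longest proper suffix that is still a prefix of `11`.
3 states suffice.
        0   1  
>  S0   S0  S1 
   S1   S0  S2 
 * S2   S0  S2 
(> = start, * = accepting)

start=S0 accept=S2 S0-0->S0 S0-1->S1 S1-0->S0 S1-1->S2 S2-0->S0 S2-1->S2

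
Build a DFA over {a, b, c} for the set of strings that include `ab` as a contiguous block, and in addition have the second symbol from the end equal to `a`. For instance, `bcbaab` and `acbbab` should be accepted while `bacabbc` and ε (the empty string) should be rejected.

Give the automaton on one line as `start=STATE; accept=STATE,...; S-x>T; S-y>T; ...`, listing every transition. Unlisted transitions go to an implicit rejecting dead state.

Handle the two conditions separately and then intersect. The first has 3 states tracking whether and how much of `ab` has been seen; the second has 13 states tracking the last 2 symbols read. A product state is a pair (one from each), accepting exactly when both do. Minimizing collapses redundant product states.
6 states suffice.
        a   b   c  
>  s0   s1  s0  s0 
   s1   s1  s2  s0 
 * s2   s3  s4  s4 
   s3   s5  s2  s2 
   s4   s3  s4  s4 
 * s5   s5  s2  s2 
(> = start, * = accepting)

start=s0; accept=s2,s5; s0-a>s1; s0-b>s0; s0-c>s0; s1-a>s1; s1-b>s2; s1-c>s0; s2-a>s3; s2-b>s4; s2-c>s4; s3-a>s5; s3-b>s2; s3-c>s2; s4-a>s3; s4-b>s4; s4-c>s4; s5-a>s5; s5-b>s2; s5-c>s2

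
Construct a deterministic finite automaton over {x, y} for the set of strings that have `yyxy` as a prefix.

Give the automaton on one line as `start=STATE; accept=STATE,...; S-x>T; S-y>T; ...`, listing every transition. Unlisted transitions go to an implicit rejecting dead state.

start=q0; accept=q4; q0-x>q5; q0-y>q1; q1-x>q5; q1-y>q2; q2-x>q3; q2-y>q5; q3-x>q5; q3-y>q4; q4-x>q4; q4-y>q4; q5-x>q5; q5-y>q5

Check the first 4 symbols one by one: q0 through q3 record how many have matched `yyxy` so far; any wrong symbol goes to the dead state q5. After all 4 match we enter the accepting sink q4.
With 6 states:
        x   y  
>  q0   q5  q1 
   q1   q5  q2 
   q2   q3  q5 
   q3   q5  q4 
 * q4   q4  q4 
   q5   q5  q5 
(> = start, * = accepting)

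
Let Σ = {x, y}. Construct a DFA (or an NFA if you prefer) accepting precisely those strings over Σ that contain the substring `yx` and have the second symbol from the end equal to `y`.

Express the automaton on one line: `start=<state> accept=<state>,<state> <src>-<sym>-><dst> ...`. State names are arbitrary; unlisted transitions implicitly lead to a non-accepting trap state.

start=q0 accept=q2,q5 q0-x->q0 q0-y->q1 q1-x->q2 q1-y->q1 q2-x->q3 q2-y->q4 q3-x->q3 q3-y->q4 q4-x->q2 q4-y->q5 q5-x->q2 q5-y->q5

Handle the two conditions separately and then intersect. One (3 states) tracks whether and how much of `yx` has been seen; the other (7 states) tracks the last 2 symbols read. Each combined state is a pair, one component from each; accept when both components accept. Equivalent product states are then merged.
A 6-state machine:
        x   y  
>  q0   q0  q1 
   q1   q2  q1 
 * q2   q3  q4 
   q3   q3  q4 
   q4   q2  q5 
 * q5   q2  q5 
(> = start, * = accepting)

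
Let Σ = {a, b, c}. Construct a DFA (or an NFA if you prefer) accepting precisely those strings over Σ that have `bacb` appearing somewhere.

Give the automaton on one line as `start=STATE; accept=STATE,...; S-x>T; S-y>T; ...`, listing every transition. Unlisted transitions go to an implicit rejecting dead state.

start=S0; accept=S4; S0-a>S0; S0-b>S1; S0-c>S0; S1-a>S2; S1-b>S1; S1-c>S0; S2-a>S0; S2-b>S1; S2-c>S3; S3-a>S0; S3-b>S4; S3-c>S0; S4-a>S4; S4-b>S4; S4-c>S4

States S0..S3 record the length of the longest prefix of `bacb` that matches the current input suffix. Reaching S4 means `bacb` has been seen, and we stay there forever. Accept from S4.
A 5-state machine:
        a   b   c  
>  S0   S0  S1  S0 
   S1   S2  S1  S0 
   S2   S0  S1  S3 
   S3   S0  S4  S0 
 * S4   S4  S4  S4 
(> = start, * = accepting)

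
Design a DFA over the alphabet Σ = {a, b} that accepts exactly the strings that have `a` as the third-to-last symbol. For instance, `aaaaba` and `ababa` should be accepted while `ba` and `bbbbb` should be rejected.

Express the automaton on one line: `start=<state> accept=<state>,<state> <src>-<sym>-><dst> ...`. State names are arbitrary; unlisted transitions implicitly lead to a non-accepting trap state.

start=S0 accept=S7,S8,S9,S10 S0-a->S1 S0-b->S2 S1-a->S3 S1-b->S4 S2-a->S5 S2-b->S6 S3-a->S7 S3-b->S8 S4-a->S9 S4-b->S10 S5-a->S11 S5-b->S12 S6-a->S13 S6-b->S14 S7-a->S7 S7-b->S8 S8-a->S9 S8-b->S10 S9-a->S11 S9-b->S12 S10-a->S13 S10-b->S14 S11-a->S7 S11-b->S8 S12-a->S9 S12-b->S10 S13-a->S11 S13-b->S12 S14-a->S13 S14-b->S14

Because acceptance depends on a position counted from the end, the machine has to buffer the most recent 3 symbols. Make each state the string of the last up-to-3 symbols read; on input `x` shift the window left and append `x`. Accept when the buffered window has length 3 and begins with `a`.
15 states suffice.
          a    b  
>  S0     S1   S2 
   S1     S3   S4 
   S2     S5   S6 
   S3     S7   S8 
   S4     S9  S10 
   S5    S11  S12 
   S6    S13  S14 
 * S7     S7   S8 
 * S8     S9  S10 
 * S9    S11  S12 
 * S10   S13  S14 
   S11    S7   S8 
   S12    S9  S10 
   S13   S11  S12 
   S14   S13  S14 
(> = start, * = accepting)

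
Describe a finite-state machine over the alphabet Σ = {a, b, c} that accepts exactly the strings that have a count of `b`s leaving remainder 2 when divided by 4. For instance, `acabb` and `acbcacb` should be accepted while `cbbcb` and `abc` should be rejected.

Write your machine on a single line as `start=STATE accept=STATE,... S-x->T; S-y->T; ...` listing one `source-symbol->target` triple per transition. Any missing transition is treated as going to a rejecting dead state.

The only thing that matters is how many `b`s have appeared, reduced mod 4. Use one state per residue: s0 for 0, …, s3 for 3. Reading `b` moves to the next residue; anything else stays put. s2 is accepting.
A 4-state machine:
        a   b   c  
>  s0   s0  s1  s0 
   s1   s1  s2  s1 
 * s2   s2  s3  s2 
   s3   s3  s0  s3 
(> = start, * = accepting)

start=s0; accept=s2; s0-a->s0; s0-b->s1; s0-c->s0; s1-a->s1; s1-b->s2; s1-c->s1; s2-a->s2; s2-b->s3; s2-c->s2; s3-a->s3; s3-b->s0; s3-c->s3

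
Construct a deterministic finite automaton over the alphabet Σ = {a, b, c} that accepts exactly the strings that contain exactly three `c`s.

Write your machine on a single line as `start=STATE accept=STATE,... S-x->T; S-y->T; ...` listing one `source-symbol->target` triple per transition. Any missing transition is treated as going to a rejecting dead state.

Only the number of `c`s matters, and only up to 4. Make a chain s0 → s1 → s2 → s3 → s4 advanced by each `c` (with s4 absorbing); every other symbol self-loops. The accepting set is {s3}.
With 5 states:
        a   b   c  
>  s0   s0  s0  s1 
   s1   s1  s1  s2 
   s2   s2  s2  s3 
 * s3   s3  s3  s4 
   s4   s4  s4  s4 
(> = start, * = accepting)

start=s0; accept=s3; s0-a->s0; s0-b->s0; s0-c->s1; s1-a->s1; s1-b->s1; s1-c->s2; s2-a->s2; s2-b->s2; s2-c->s3; s3-a->s3; s3-b->s3; s3-c->s4; s4-a->s4; s4-b->s4; s4-c->s4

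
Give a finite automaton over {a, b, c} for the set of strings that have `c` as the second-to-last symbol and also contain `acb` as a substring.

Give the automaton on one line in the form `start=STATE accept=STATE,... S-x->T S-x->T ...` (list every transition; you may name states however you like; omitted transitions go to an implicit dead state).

start=s0 accept=s3,s6 s0-a->s1 s0-b->s0 s0-c->s0 s1-a->s1 s1-b->s0 s1-c->s2 s2-a->s1 s2-b->s3 s2-c->s0 s3-a->s4 s3-b->s4 s3-c->s5 s4-a->s4 s4-b->s4 s4-c->s5 s5-a->s3 s5-b->s3 s5-c->s6 s6-a->s3 s6-b->s3 s6-c->s6

Build one automaton per condition and run them in lockstep. One (13 states) tracks the last 2 symbols read; the other (4 states) tracks whether and how much of `acb` has been seen. Each combined state is a pair, one component from each; accept when both components accept. Equivalent product states are then merged.
7 states suffice.
        a   b   c  
>  s0   s1  s0  s0 
   s1   s1  s0  s2 
   s2   s1  s3  s0 
 * s3   s4  s4  s5 
   s4   s4  s4  s5 
   s5   s3  s3  s6 
 * s6   s3  s3  s6 
(> = start, * = accepting)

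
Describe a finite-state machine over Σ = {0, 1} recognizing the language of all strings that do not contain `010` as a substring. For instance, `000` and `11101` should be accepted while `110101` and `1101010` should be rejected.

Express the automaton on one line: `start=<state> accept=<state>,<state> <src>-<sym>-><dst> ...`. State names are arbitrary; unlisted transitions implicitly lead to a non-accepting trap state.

Track partial matches of the forbidden pattern `010`. State s3 is a dead state reached once `010` has occurred; every other state accepts. s0 means no part of `010` is currently matched.
4 states suffice.
        0   1  
>* s0   s1  s0 
 * s1   s1  s2 
 * s2   s3  s0 
   s3   s3  s3 
(> = start, * = accepting)

start=s0 accept=s0,s1,s2 s0-0->s1 s0-1->s0 s1-0->s1 s1-1->s2 s2-0->s3 s2-1->s0 s3-0->s3 s3-1->s3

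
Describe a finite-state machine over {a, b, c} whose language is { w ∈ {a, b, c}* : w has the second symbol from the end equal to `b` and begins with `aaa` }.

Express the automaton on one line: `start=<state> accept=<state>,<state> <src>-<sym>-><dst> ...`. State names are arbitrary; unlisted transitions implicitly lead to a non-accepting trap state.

Run two small machines in parallel and take their product. One (13 states) tracks the last 2 symbols read; the other (5 states) tracks whether the input so far still matches the prefix `aaa`. Each combined state is a pair, one component from each; accept when both components accept.
A 23-state machine:
          a    b    c  
>  q0     q1   q2   q3 
   q1     q4   q5   q6 
   q2     q7   q8   q9 
   q3    q10  q11  q12 
   q4    q13   q5   q6 
   q5     q7   q8   q9 
   q6    q10  q11  q12 
   q7    q14   q5   q6 
   q8     q7   q8   q9 
   q9    q10  q11  q12 
   q10   q14   q5   q6 
   q11    q7   q8   q9 
   q12   q10  q11  q12 
   q13   q13  q15  q16 
   q14   q14   q5   q6 
   q15   q17  q18  q19 
   q16   q20  q21  q22 
 * q17   q13  q15  q16 
 * q18   q17  q18  q19 
 * q19   q20  q21  q22 
   q20   q13  q15  q16 
   q21   q17  q18  q19 
   q22   q20  q21  q22 
(> = start, * = accepting)

start=q0 accept=q17,q18,q19 q0-a->q1 q0-b->q2 q0-c->q3 q1-a->q4 q1-b->q5 q1-c->q6 q2-a->q7 q2-b->q8 q2-c->q9 q3-a->q10 q3-b->q11 q3-c->q12 q4-a->q13 q4-b->q5 q4-c->q6 q5-a->q7 q5-b->q8 q5-c->q9 q6-a->q10 q6-b->q11 q6-c->q12 q7-a->q14 q7-b->q5 q7-c->q6 q8-a->q7 q8-b->q8 q8-c->q9 q9-a->q10 q9-b->q11 q9-c->q12 q10-a->q14 q10-b->q5 q10-c->q6 q11-a->q7 q11-b->q8 q11-c->q9 q12-a->q10 q12-b->q11 q12-c->q12 q13-a->q13 q13-b->q15 q13-c->q16 q14-a->q14 q14-b->q5 q14-c->q6 q15-a->q17 q15-b->q18 q15-c->q19 q16-a->q20 q16-b->q21 q16-c->q22 q17-a->q13 q17-b->q15 q17-c->q16 q18-a->q17 q18-b->q18 q18-c->q19 q19-a->q20 q19-b->q21 q19-c->q22 q20-a->q13 q20-b->q15 q20-c->q16 q21-a->q17 q21-b->q18 q21-c->q19 q22-a->q20 q22-b->q21 q22-c->q22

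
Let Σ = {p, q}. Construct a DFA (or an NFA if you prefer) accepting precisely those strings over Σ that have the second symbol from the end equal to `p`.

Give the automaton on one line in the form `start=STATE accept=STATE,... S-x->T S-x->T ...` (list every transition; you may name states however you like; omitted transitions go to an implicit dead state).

Because acceptance depends on a position counted from the end, the machine has to buffer the most recent 2 symbols. Make each state the string of the last up-to-2 symbols read; on input `x` shift the window left and append `x`. Accept when the buffered window has length 2 and begins with `p`.
A 7-state machine:
        p   q  
>  s0   s1  s2 
   s1   s3  s4 
   s2   s5  s6 
 * s3   s3  s4 
 * s4   s5  s6 
   s5   s3  s4 
   s6   s5  s6 
(> = start, * = accepting)

start=s0 accept=s3,s4 s0-p->s1 s0-q->s2 s1-p->s3 s1-q->s4 s2-p->s5 s2-q->s6 s3-p->s3 s3-q->s4 s4-p->s5 s4-q->s6 s5-p->s3 s5-q->s4 s6-p->s5 s6-q->s6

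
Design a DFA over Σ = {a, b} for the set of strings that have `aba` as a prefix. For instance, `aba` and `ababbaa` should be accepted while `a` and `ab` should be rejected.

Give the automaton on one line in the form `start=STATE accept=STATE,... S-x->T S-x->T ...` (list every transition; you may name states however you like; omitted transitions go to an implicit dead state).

start=s0 accept=s3 s0-a->s1 s0-b->s4 s1-a->s4 s1-b->s2 s2-a->s3 s2-b->s4 s3-a->s3 s3-b->s3 s4-a->s4 s4-b->s4

Check the first 3 symbols one by one: s0 through s2 record how many have matched `aba` so far; any wrong symbol goes to the dead state s4. After all 3 match we enter the accepting sink s3.
        a   b  
>  s0   s1  s4 
   s1   s4  s2 
   s2   s3  s4 
 * s3   s3  s3 
   s4   s4  s4 
(> = start, * = accepting)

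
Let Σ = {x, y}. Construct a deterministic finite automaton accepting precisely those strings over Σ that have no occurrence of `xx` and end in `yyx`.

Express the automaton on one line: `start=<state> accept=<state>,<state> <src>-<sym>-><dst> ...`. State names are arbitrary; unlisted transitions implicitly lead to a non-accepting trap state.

start=s0 accept=s5 s0-x->s1 s0-y->s2 s1-x->s3 s1-y->s2 s2-x->s1 s2-y->s4 s3-x->s3 s3-y->s3 s4-x->s5 s4-y->s4 s5-x->s3 s5-y->s2

Handle the two conditions separately and then intersect. One (3 states) tracks partial matches of the forbidden pattern `xx`; the other (4 states) tracks how much of the suffix `yyx` has currently been matched. Each combined state is a pair, one component from each; accept when both components accept. After merging equivalent states the machine shrinks.
        x   y  
>  s0   s1  s2 
   s1   s3  s2 
   s2   s1  s4 
   s3   s3  s3 
   s4   s5  s4 
 * s5   s3  s2 
(> = start, * = accepting)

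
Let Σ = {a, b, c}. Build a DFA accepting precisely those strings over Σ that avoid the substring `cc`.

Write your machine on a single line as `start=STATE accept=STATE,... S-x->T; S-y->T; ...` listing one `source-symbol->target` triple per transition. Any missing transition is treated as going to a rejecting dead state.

Track partial matches of the forbidden pattern `cc`. State S2 is a dead state reached once `cc` has occurred; every other state accepts. S0 means no part of `cc` is currently matched.
With 3 states:
        a   b   c  
>* S0   S0  S0  S1 
 * S1   S0  S0  S2 
   S2   S2  S2  S2 
(> = start, * = accepting)

start=S0; accept=S0,S1; S0-a->S0; S0-b->S0; S0-c->S1; S1-a->S0; S1-b->S0; S1-c->S2; S2-a->S2; S2-b->S2; S2-c->S2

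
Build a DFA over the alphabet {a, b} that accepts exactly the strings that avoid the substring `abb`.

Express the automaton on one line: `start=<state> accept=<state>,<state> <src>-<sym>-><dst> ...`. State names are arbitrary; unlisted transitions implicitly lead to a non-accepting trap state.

Track partial matches of the forbidden pattern `abb`. State s3 is a dead state reached once `abb` has occurred; every other state accepts. s0 means no part of `abb` is currently matched.
4 states suffice.
        a   b  
>* s0   s1  s0 
 * s1   s1  s2 
 * s2   s1  s3 
   s3   s3  s3 
(> = start, * = accepting)

start=s0 accept=s0,s1,s2 s0-a->s1 s0-b->s0 s1-a->s1 s1-b->s2 s2-a->s1 s2-b->s3 s3-a->s3 s3-b->s3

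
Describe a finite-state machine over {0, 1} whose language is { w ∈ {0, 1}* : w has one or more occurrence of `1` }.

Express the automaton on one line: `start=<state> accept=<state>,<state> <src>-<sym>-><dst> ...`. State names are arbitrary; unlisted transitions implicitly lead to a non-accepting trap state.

start=s0 accept=s1,s2 s0-0->s0 s0-1->s1 s1-0->s1 s1-1->s2 s2-0->s2 s2-1->s2

Count `1`s, saturating at 2: state s0 means no `1` yet, s1 means one `1` seen, s2 means more than one. Each `1` increments (capped at s2); other symbols loop. Accept from {s1, s2}.
With 3 states:
        0   1  
>  s0   s0  s1 
 * s1   s1  s2 
 * s2   s2  s2 
(> = start, * = accepting)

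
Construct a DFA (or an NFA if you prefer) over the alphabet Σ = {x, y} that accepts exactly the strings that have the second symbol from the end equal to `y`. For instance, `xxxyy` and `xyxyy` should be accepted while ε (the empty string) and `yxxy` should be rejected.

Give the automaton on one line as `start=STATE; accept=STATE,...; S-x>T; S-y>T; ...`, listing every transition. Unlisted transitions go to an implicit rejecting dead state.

A DFA must remember the last 2 symbols (since which symbol is second-to-last isn't known until the input ends). Use one state per possible window of the last ≤2 symbols; accept from those whose window starts with `y`.
A 7-state machine:
        x   y  
>  q0   q1  q2 
   q1   q3  q4 
   q2   q5  q6 
   q3   q3  q4 
   q4   q5  q6 
 * q5   q3  q4 
 * q6   q5  q6 
(> = start, * = accepting)

start=q0; accept=q5,q6; q0-x>q1; q0-y>q2; q1-x>q3; q1-y>q4; q2-x>q5; q2-y>q6; q3-x>q3; q3-y>q4; q4-x>q5; q4-y>q6; q5-x>q3; q5-y>q4; q6-x>q5; q6-y>q6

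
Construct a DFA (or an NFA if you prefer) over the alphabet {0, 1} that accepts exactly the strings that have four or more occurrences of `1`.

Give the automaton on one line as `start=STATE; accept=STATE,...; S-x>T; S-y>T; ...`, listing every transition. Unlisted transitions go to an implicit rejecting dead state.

Count `1`s, saturating at 5: states S0 through S4 mean 0 through 4 `1`s seen; S5 means more than 4. Each `1` increments (capped at S5); other symbols loop. Accept from {S4, S5}.
6 states suffice.
        0   1  
>  S0   S0  S1 
   S1   S1  S2 
   S2   S2  S3 
   S3   S3  S4 
 * S4   S4  S5 
 * S5   S5  S5 
(> = start, * = accepting)

start=S0; accept=S4,S5; S0-0>S0; S0-1>S1; S1-0>S1; S1-1>S2; S2-0>S2; S2-1>S3; S3-0>S3; S3-1>S4; S4-0>S4; S4-1>S5; S5-0>S5; S5-1>S5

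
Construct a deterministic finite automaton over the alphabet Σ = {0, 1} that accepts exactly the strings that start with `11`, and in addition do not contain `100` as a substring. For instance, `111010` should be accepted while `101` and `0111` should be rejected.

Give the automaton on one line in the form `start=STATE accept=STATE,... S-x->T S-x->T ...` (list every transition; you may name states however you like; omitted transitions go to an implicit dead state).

Build one automaton per condition and run them in lockstep. One (4 states) tracks whether the input so far still matches the prefix `11`; the other (4 states) tracks partial matches of the forbidden pattern `100`. Each combined state is a pair, one component from each; accept when both components accept. Minimizing collapses redundant product states.
        0   1  
>  q0   q1  q2 
   q1   q1  q1 
   q2   q1  q3 
 * q3   q4  q3 
 * q4   q1  q3 
(> = start, * = accepting)

start=q0 accept=q3,q4 q0-0->q1 q0-1->q2 q1-0->q1 q1-1->q1 q2-0->q1 q2-1->q3 q3-0->q4 q3-1->q3 q4-0->q1 q4-1->q3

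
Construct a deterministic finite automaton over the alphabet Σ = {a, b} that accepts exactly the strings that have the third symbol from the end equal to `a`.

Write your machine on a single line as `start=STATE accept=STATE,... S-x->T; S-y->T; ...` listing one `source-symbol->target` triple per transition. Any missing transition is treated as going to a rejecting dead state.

A DFA must remember the last 3 symbols (since which symbol is third-to-last isn't known until the input ends). Use one state per possible window of the last ≤3 symbols; accept from those whose window starts with `a`.
With 15 states:
          a    b  
>  q0     q1   q2 
   q1     q3   q4 
   q2     q5   q6 
   q3     q7   q8 
   q4     q9  q10 
   q5    q11  q12 
   q6    q13  q14 
 * q7     q7   q8 
 * q8     q9  q10 
 * q9    q11  q12 
 * q10   q13  q14 
   q11    q7   q8 
   q12    q9  q10 
   q13   q11  q12 
   q14   q13  q14 
(> = start, * = accepting)

start=q0; accept=q7,q8,q9,q10; q0-a->q1; q0-b->q2; q1-a->q3; q1-b->q4; q2-a->q5; q2-b->q6; q3-a->q7; q3-b->q8; q4-a->q9; q4-b->q10; q5-a->q11; q5-b->q12; q6-a->q13; q6-b->q14; q7-a->q7; q7-b->q8; q8-a->q9; q8-b->q10; q9-a->q11; q9-b->q12; q10-a->q13; q10-b->q14; q11-a->q7; q11-b->q8; q12-a->q9; q12-b->q10; q13-a->q11; q13-b->q12; q14-a->q13; q14-b->q14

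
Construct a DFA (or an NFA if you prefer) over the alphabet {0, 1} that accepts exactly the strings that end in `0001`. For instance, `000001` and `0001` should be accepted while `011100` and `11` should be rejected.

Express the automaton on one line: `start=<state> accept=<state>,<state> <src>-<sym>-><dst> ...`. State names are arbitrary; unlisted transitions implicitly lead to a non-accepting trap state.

Let each state record the length of the longest suffix of the input read so far that is also a prefix of `0001`. q1 means the last symbol is `0`; q2 means the last 2 symbols are `00`; q3 means the last 3 symbols are `000`; q4 means the last 4 symbols are `0001`. Accept only at q4, where the string currently ends in `0001`.
With 5 states:
        0   1  
>  q0   q1  q0 
   q1   q2  q0 
   q2   q3  q0 
   q3   q3  q4 
 * q4   q1  q0 
(> = start, * = accepting)

start=q0 accept=q4 q0-0->q1 q0-1->q0 q1-0->q2 q1-1->q0 q2-0->q3 q2-1->q0 q3-0->q3 q3-1->q4 q4-0->q1 q4-1->q0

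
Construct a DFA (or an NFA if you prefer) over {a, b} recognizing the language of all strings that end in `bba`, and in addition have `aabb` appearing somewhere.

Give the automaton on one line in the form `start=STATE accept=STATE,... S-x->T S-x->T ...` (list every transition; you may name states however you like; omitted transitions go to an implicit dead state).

start=q0 accept=q5 q0-a->q1 q0-b->q0 q1-a->q2 q1-b->q0 q2-a->q2 q2-b->q3 q3-a->q1 q3-b->q4 q4-a->q5 q4-b->q4 q5-a->q6 q5-b->q7 q6-a->q6 q6-b->q7 q7-a->q6 q7-b->q4

Build one automaton per condition and run them in lockstep. The first has 4 states tracking how much of the suffix `bba` has currently been matched; the second has 5 states tracking whether and how much of `aabb` has been seen. A product state is a pair (one from each), accepting exactly when both do. After merging equivalent states the machine shrinks.
An 8-state machine:
        a   b  
>  q0   q1  q0 
   q1   q2  q0 
   q2   q2  q3 
   q3   q1  q4 
   q4   q5  q4 
 * q5   q6  q7 
   q6   q6  q7 
   q7   q6  q4 
(> = start, * = accepting)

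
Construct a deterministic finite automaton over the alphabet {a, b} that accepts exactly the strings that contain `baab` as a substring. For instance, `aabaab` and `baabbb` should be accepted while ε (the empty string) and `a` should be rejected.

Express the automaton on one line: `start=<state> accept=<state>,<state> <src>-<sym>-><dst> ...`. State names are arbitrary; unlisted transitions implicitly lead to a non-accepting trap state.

Track how much of `baab` has been matched so far: state q0 is no progress, q4 is the absorbing accept state reached once `baab` has occurred. Intermediate states record partial matches; on a mismatch, fall back to the longest reusable overlap.
5 states suffice.
        a   b  
>  q0   q0  q1 
   q1   q2  q1 
   q2   q3  q1 
   q3   q0  q4 
 * q4   q4  q4 
(> = start, * = accepting)

start=q0 accept=q4 q0-a->q0 q0-b->q1 q1-a->q2 q1-b->q1 q2-a->q3 q2-b->q1 q3-a->q0 q3-b->q4 q4-a->q4 q4-b->q4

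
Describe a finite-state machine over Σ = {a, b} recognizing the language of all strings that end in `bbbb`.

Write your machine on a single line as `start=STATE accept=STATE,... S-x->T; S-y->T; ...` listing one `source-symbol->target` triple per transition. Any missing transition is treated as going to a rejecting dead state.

start=s0; accept=s4; s0-a->s0; s0-b->s1; s1-a->s0; s1-b->s2; s2-a->s0; s2-b->s3; s3-a->s0; s3-b->s4; s4-a->s0; s4-b->s4

Let each state record the length of the longest suffix of the input read so far that is also a prefix of `bbbb`. s1 means the last symbol is `b`; s2 means the last 2 symbols are `bb`; s3 means the last 3 symbols are `bbb`; s4 means the last 4 symbols are `bbbb`. Accept only at s4, where the string currently ends in `bbbb`.
A 5-state machine:
        a   b  
>  s0   s0  s1 
   s1   s0  s2 
   s2   s0  s3 
   s3   s0  s4 
 * s4   s0  s4 
(> = start, * = accepting)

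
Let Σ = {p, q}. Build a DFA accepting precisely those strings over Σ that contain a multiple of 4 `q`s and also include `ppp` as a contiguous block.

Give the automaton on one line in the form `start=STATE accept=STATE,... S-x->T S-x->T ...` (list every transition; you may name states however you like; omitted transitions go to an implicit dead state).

start=A accept=G A-p->B A-q->C B-p->D B-q->C C-p->E C-q->F D-p->G D-q->C E-p->H E-q->F F-p->I F-q->J G-p->G G-q->K H-p->K H-q->F I-p->L I-q->J J-p->M J-q->A K-p->K K-q->N L-p->N L-q->J M-p->O M-q->A N-p->N N-q->P O-p->P O-q->A P-p->P P-q->G

Handle the two conditions separately and then intersect. One (4 states) tracks the count of `q`s modulo 4; the other (4 states) tracks whether and how much of `ppp` has been seen. Each combined state is a pair, one component from each; accept when both components accept.
A 16-state machine:
       p  q 
>  A   B  C 
   B   D  C 
   C   E  F 
   D   G  C 
   E   H  F 
   F   I  J 
 * G   G  K 
   H   K  F 
   I   L  J 
   J   M  A 
   K   K  N 
   L   N  J 
   M   O  A 
   N   N  P 
   O   P  A 
   P   P  G 
(> = start, * = accepting)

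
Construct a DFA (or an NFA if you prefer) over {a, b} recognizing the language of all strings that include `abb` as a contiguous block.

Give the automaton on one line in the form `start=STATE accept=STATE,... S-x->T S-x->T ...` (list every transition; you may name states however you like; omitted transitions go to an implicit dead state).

start=q0 accept=q3 q0-a->q1 q0-b->q0 q1-a->q1 q1-b->q2 q2-a->q1 q2-b->q3 q3-a->q3 q3-b->q3

Track how much of `abb` has been matched so far: state q0 is no progress, q3 is the absorbing accept state reached once `abb` has occurred. Intermediate states record partial matches; on a mismatch, fall back to the longest reusable overlap.
A 4-state machine:
        a   b  
>  q0   q1  q0 
   q1   q1  q2 
   q2   q1  q3 
 * q3   q3  q3 
(> = start, * = accepting)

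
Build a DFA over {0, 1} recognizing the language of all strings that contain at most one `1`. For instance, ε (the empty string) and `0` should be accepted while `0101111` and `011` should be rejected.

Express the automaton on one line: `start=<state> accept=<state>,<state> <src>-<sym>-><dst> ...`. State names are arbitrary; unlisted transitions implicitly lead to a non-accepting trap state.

start=A accept=A,B A-0->A A-1->B B-0->B B-1->C C-0->C C-1->C

Count `1`s, saturating at 2: state A means no `1` yet, B means one `1` seen, C means more than one. Each `1` increments (capped at C); other symbols loop. Accept from {A, B}.
       0  1 
>* A   A  B 
 * B   B  C 
   C   C  C 
(> = start, * = accepting)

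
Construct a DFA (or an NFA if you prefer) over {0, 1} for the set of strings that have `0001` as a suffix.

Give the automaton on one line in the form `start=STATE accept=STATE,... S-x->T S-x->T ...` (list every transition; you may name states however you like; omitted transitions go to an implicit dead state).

Let each state record the length of the longest suffix of the input read so far that is also a prefix of `0001`. q1 means the last symbol is `0`; q2 means the last 2 symbols are `00`; q3 means the last 3 symbols are `000`; q4 means the last 4 symbols are `0001`. Accept only at q4, where the string currently ends in `0001`.
A 5-state machine:
        0   1  
>  q0   q1  q0 
   q1   q2  q0 
   q2   q3  q0 
   q3   q3  q4 
 * q4   q1  q0 
(> = start, * = accepting)

start=q0 accept=q4 q0-0->q1 q0-1->q0 q1-0->q2 q1-1->q0 q2-0->q3 q2-1->q0 q3-0->q3 q3-1->q4 q4-0->q1 q4-1->q0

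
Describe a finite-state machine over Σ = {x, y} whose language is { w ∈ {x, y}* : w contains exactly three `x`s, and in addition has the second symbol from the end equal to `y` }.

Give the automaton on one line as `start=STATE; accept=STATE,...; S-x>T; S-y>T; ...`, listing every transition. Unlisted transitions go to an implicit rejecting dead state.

Build one automaton per condition and run them in lockstep. The first has 5 states tracking the count of `x`s, saturating at 4; the second has 7 states tracking the last 2 symbols read. A product state is a pair (one from each), accepting exactly when both do. Minimizing collapses redundant product states.
        x   y  
>  s0   s1  s0 
   s1   s2  s1 
   s2   s3  s4 
   s3   s5  s6 
   s4   s7  s4 
   s5   s5  s5 
   s6   s5  s8 
 * s7   s5  s6 
 * s8   s5  s8 
(> = start, * = accepting)

start=s0; accept=s7,s8; s0-x>s1; s0-y>s0; s1-x>s2; s1-y>s1; s2-x>s3; s2-y>s4; s3-x>s5; s3-y>s6; s4-x>s7; s4-y>s4; s5-x>s5; s5-y>s5; s6-x>s5; s6-y>s8; s7-x>s5; s7-y>s6; s8-x>s5; s8-y>s8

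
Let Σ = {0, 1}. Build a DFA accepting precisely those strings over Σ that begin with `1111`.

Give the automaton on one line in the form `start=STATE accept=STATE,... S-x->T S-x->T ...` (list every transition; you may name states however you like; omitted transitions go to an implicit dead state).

Check the first 4 symbols one by one: s0 through s3 record how many have matched `1111` so far; any wrong symbol goes to the dead state s5. After all 4 match we enter the accepting sink s4.
        0   1  
>  s0   s5  s1 
   s1   s5  s2 
   s2   s5  s3 
   s3   s5  s4 
 * s4   s4  s4 
   s5   s5  s5 
(> = start, * = accepting)

start=s0 accept=s4 s0-0->s5 s0-1->s1 s1-0->s5 s1-1->s2 s2-0->s5 s2-1->s3 s3-0->s5 s3-1->s4 s4-0->s4 s4-1->s4 s5-0->s5 s5-1->s5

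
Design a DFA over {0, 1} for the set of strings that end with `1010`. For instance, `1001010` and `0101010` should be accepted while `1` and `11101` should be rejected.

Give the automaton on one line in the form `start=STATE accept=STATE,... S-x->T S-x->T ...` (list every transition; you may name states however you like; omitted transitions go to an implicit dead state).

start=q0 accept=q4 q0-0->q0 q0-1->q1 q1-0->q2 q1-1->q1 q2-0->q0 q2-1->q3 q3-0->q4 q3-1->q1 q4-0->q0 q4-1->q3

Let each state record the length of the longest suffix of the input read so far that is also a prefix of `1010`. q1 means the last symbol is `1`; q2 means the last 2 symbols are `10`; q3 means the last 3 symbols are `101`; q4 means the last 4 symbols are `1010`. Accept only at q4, where the string currently ends in `1010`.
With 5 states:
        0   1  
>  q0   q0  q1 
   q1   q2  q1 
   q2   q0  q3 
   q3   q4  q1 
 * q4   q0  q3 
(> = start, * = accepting)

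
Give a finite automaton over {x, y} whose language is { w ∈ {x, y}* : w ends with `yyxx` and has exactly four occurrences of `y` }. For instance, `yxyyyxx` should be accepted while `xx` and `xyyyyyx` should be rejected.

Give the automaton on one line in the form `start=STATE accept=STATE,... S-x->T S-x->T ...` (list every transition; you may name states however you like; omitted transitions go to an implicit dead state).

Run two small machines in parallel and take their product. One (5 states) tracks how much of the suffix `yyxx` has currently been matched; the other (6 states) tracks the count of `y`s, saturating at 5. Each combined state is a pair, one component from each; accept when both components accept.
A 23-state machine:
       x  y 
>  A   A  B 
   B   C  D 
   C   C  E 
   D   F  G 
   E   H  G 
   F   I  J 
   G   K  L 
   H   H  J 
   I   H  J 
   J   M  L 
   K   N  O 
   L   P  Q 
   M   M  O 
   N   M  O 
   O   R  Q 
   P   S  T 
   Q   U  Q 
   R   R  T 
 * S   R  T 
   T   V  Q 
   U   W  T 
   V   V  T 
   W   V  T 
(> = start, * = accepting)

start=A accept=S A-x->A A-y->B B-x->C B-y->D C-x->C C-y->E D-x->F D-y->G E-x->H E-y->G F-x->I F-y->J G-x->K G-y->L H-x->H H-y->J I-x->H I-y->J J-x->M J-y->L K-x->N K-y->O L-x->P L-y->Q M-x->M M-y->O N-x->M N-y->O O-x->R O-y->Q P-x->S P-y->T Q-x->U Q-y->Q R-x->R R-y->T S-x->R S-y->T T-x->V T-y->Q U-x->W U-y->T V-x->V V-y->T W-x->V W-y->T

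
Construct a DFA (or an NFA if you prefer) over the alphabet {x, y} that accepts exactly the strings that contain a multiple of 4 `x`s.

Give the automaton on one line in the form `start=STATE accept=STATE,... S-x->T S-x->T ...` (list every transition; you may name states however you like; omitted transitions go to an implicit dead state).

Keep the running count of `x`s modulo 4: each `x` advances along the cycle S0 → S1 → S2 → S3 → S0 while other symbols loop. Accept at S0.
4 states suffice.
        x   y  
>* S0   S1  S0 
   S1   S2  S1 
   S2   S3  S2 
   S3   S0  S3 
(> = start, * = accepting)

start=S0 accept=S0 S0-x->S1 S0-y->S0 S1-x->S2 S1-y->S1 S2-x->S3 S2-y->S2 S3-x->S0 S3-y->S3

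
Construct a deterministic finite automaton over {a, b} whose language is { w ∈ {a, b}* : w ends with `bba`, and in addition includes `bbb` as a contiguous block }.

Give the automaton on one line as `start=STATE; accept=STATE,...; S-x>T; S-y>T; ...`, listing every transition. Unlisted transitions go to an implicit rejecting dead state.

start=q0; accept=q4; q0-a>q0; q0-b>q1; q1-a>q0; q1-b>q2; q2-a>q0; q2-b>q3; q3-a>q4; q3-b>q3; q4-a>q5; q4-b>q6; q5-a>q5; q5-b>q6; q6-a>q5; q6-b>q3

Handle the two conditions separately and then intersect. The first has 4 states tracking how much of the suffix `bba` has currently been matched; the second has 4 states tracking whether and how much of `bbb` has been seen. A product state is a pair (one from each), accepting exactly when both do. Minimizing collapses redundant product states.
        a   b  
>  q0   q0  q1 
   q1   q0  q2 
   q2   q0  q3 
   q3   q4  q3 
 * q4   q5  q6 
   q5   q5  q6 
   q6   q5  q3 
(> = start, * = accepting)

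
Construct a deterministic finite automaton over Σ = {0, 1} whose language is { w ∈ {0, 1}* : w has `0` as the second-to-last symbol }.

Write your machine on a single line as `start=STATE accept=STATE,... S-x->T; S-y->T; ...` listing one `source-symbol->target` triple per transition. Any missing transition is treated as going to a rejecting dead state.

start=s0; accept=s3,s4; s0-0->s1; s0-1->s2; s1-0->s3; s1-1->s4; s2-0->s5; s2-1->s6; s3-0->s3; s3-1->s4; s4-0->s5; s4-1->s6; s5-0->s3; s5-1->s4; s6-0->s5; s6-1->s6

Because acceptance depends on a position counted from the end, the machine has to buffer the most recent 2 symbols. Make each state the string of the last up-to-2 symbols read; on input `x` shift the window left and append `x`. Accept when the buffered window has length 2 and begins with `0`.
With 7 states:
        0   1  
>  s0   s1  s2 
   s1   s3  s4 
   s2   s5  s6 
 * s3   s3  s4 
 * s4   s5  s6 
   s5   s3  s4 
   s6   s5  s6 
(> = start, * = accepting)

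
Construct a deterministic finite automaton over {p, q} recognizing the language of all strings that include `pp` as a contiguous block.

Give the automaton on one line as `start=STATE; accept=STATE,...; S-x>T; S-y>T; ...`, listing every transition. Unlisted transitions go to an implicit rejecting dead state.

Track how much of `pp` has been matched so far: state S0 is no progress, S2 is the absorbing accept state reached once `pp` has occurred. Intermediate states record partial matches; on a mismatch, fall back to the longest reusable overlap.
A 3-state machine:
        p   q  
>  S0   S1  S0 
   S1   S2  S0 
 * S2   S2  S2 
(> = start, * = accepting)

start=S0; accept=S2; S0-p>S1; S0-q>S0; S1-p>S2; S1-q>S0; S2-p>S2; S2-q>S2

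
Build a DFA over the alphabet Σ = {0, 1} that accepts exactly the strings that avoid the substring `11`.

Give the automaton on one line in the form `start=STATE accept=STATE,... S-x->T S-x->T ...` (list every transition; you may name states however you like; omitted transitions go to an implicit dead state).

start=s0 accept=s0,s1 s0-0->s0 s0-1->s1 s1-0->s0 s1-1->s2 s2-0->s2 s2-1->s2

Track partial matches of the forbidden pattern `11`. State s2 is a dead state reached once `11` has occurred; every other state accepts. s0 means no part of `11` is currently matched.
With 3 states:
        0   1  
>* s0   s0  s1 
 * s1   s0  s2 
   s2   s2  s2 
(> = start, * = accepting)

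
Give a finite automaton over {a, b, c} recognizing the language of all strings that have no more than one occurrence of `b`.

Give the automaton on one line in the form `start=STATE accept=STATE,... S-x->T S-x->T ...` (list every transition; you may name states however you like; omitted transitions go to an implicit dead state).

Only the number of `b`s matters, and only up to 2. Make a chain S0 → S1 → S2 advanced by each `b` (with S2 absorbing); every other symbol self-loops. The accepting set is {S0, S1}.
3 states suffice.
        a   b   c  
>* S0   S0  S1  S0 
 * S1   S1  S2  S1 
   S2   S2  S2  S2 
(> = start, * = accepting)

start=S0 accept=S0,S1 S0-a->S0 S0-b->S1 S0-c->S0 S1-a->S1 S1-b->S2 S1-c->S1 S2-a->S2 S2-b->S2 S2-c->S2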